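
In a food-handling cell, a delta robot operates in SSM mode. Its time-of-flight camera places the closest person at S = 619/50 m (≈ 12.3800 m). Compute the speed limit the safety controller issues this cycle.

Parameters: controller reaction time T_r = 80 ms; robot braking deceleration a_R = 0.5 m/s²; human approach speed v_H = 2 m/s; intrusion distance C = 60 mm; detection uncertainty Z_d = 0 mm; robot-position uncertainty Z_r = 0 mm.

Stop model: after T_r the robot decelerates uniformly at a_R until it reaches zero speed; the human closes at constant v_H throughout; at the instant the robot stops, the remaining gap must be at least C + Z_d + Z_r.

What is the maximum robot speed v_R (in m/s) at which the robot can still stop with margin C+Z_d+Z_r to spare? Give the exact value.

quadratic (1)·v² + (102/25)·v + (-304/25) = 0
  disc = (102/25)² − 4·(1)·(-304/25) = 40804/625 ; √disc = 202/25
  v_R = (−(102/25) + 202/25) / (2·(1)) = 2 m/s
check:
stop time T_s = 2/(1/2) = 4.0000 s
reaction-phase robot travel = 2.0000·0.0800 = 0.1600 m
robot covers 2.0000·4.0000 − ½·0.5000·4.0000² = 4.0000 m while stopping
human closes 2.0000·4.0800 = 8.1600 m
C+Z_d+Z_r = 0.0600+0.0000+0.0000 = 0.0600 m
sum ≈ 0.1600+4.0000+8.1600+0.0600 ≈ 12.3800 m = S ✓

v_R_max = 2 m/s = 2.0000 m/s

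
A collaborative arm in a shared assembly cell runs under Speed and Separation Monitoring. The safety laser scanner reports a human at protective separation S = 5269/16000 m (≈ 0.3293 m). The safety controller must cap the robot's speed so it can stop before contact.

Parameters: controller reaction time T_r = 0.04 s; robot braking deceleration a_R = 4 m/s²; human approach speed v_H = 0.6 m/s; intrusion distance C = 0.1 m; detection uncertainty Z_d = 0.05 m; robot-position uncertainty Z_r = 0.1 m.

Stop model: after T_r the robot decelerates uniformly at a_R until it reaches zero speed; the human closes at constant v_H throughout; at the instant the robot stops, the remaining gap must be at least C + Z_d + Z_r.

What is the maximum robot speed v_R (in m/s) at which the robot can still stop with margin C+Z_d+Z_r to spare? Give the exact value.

at the boundary: (1/8)·v² + (19/100)·v + (-177/3200) = 0
  disc = (19/100)² − 4·(1/8)·(-177/3200) = 10201/160000 ; √disc = 101/400
  v_R = (−(19/100) + 101/400) / (2·(1/8)) = 1/4 m/s
check:
braking lasts T_s = (1/4)/4 = 0.0625 s
robot covers v_R·T_r = 0.2500·0.0400 = 0.0100 m before braking
robot covers 0.2500·0.0625 − ½·4.0000·0.0625² = 0.0078 m while stopping
human over T_r+T_s: 0.6000·(0.0400+0.0625) = 0.0615 m
margins: 0.1000+0.0500+0.1000 = 0.2500 m
sum ≈ 0.0100+0.0078+0.0615+0.2500 ≈ 0.3293 m = S ✓

v_R_max = 1/4 m/s = 0.2500 m/s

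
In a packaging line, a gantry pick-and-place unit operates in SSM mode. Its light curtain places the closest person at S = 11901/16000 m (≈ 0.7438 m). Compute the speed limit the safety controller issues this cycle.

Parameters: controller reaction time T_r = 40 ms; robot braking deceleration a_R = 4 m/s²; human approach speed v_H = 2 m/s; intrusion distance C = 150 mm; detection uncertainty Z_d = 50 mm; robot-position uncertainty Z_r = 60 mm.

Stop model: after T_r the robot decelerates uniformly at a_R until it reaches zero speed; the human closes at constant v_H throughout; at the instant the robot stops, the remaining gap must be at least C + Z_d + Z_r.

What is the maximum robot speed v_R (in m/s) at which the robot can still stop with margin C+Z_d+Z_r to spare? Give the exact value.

v_R_max = 13/20 m/s = 0.6500 m/s

at the boundary: (1/8)·v² + (27/50)·v + (-6461/16000) = 0
  disc = (27/50)² − 4·(1/8)·(-6461/16000) = 78961/160000 ; √disc = 281/400
  v_R = (−(27/50) + 281/400) / (2·(1/8)) = 13/20 m/s
check:
braking lasts T_s = (13/20)/4 = 0.1625 s
robot covers v_R·T_r = 0.6500·0.0400 = 0.0260 m before braking
robot under decel: 0.6500²/(2·4.0000) = 0.0528 m
person approaches 2.0000·(0.0400+0.1625) = 0.4050 m
C+Z_d+Z_r = 0.1500+0.0500+0.0600 = 0.2600 m
sum ≈ 0.0260+0.0528+0.4050+0.2600 ≈ 0.7438 m = S ✓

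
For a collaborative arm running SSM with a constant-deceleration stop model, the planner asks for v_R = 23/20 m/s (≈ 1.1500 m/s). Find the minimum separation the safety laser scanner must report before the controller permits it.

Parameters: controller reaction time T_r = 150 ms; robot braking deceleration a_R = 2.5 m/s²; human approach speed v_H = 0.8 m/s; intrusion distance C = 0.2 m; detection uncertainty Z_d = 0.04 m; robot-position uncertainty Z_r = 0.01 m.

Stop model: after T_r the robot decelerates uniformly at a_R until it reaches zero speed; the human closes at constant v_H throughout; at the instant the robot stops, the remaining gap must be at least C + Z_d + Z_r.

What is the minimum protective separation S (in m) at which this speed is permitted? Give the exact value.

braking lasts T_s = (23/20)/(5/2) = 0.4600 s
robot covers v_R·T_r = 1.1500·0.1500 = 0.1725 m before braking
robot under decel: 1.1500²/(2·2.5000) = 0.2645 m
human closes 0.8000·0.6100 = 0.4880 m
margins: 0.2000+0.0400+0.0100 = 0.2500 m
S_min ≈ 0.1725+0.2645+0.4880+0.2500  ⇒  S_min = 47/40 m

S_min = 47/40 m = 1.1750 m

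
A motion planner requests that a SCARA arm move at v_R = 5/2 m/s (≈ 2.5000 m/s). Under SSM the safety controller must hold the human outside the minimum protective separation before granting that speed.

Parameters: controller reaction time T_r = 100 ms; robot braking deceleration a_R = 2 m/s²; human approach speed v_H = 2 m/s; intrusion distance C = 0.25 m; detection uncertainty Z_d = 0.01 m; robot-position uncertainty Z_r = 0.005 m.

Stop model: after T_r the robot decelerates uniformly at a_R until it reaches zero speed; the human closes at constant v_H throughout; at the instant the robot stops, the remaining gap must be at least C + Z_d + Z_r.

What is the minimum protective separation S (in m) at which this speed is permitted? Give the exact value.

S_min = 1911/400 m = 4.7775 m

T_s = v_R/a_R = (5/2)/2 = 1.2500 s
robot covers v_R·T_r = 2.5000·0.1000 = 0.2500 m before braking
robot under decel: 2.5000²/(2·2.0000) = 1.5625 m
person approaches 2.0000·(0.1000+1.2500) = 2.7000 m
C+Z_d+Z_r = 0.2500+0.0100+0.0050 = 0.2650 m
S_min ≈ 0.2500+1.5625+2.7000+0.2650  ⇒  S_min = 1911/400 m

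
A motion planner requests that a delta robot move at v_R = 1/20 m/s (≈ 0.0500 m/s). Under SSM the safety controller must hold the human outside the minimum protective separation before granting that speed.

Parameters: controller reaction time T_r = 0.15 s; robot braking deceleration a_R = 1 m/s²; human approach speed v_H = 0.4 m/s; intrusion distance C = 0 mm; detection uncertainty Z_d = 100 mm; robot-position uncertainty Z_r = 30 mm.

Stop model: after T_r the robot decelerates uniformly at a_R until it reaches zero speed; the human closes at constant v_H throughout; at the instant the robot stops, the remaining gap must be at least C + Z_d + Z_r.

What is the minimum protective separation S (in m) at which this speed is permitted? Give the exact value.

braking lasts T_s = (1/20)/1 = 0.0500 s
robot covers v_R·T_r = 0.0500·0.1500 = 0.0075 m before braking
robot under decel: 0.0500²/(2·1.0000) = 0.0013 m
human closes 0.4000·0.2000 = 0.0800 m
residual clearance needed = 0.0000+0.1000+0.0300 = 0.1300 m
S_min ≈ 0.0075+0.0013+0.0800+0.1300  ⇒  S_min = 7/32 m

S_min = 7/32 m = 0.2188 m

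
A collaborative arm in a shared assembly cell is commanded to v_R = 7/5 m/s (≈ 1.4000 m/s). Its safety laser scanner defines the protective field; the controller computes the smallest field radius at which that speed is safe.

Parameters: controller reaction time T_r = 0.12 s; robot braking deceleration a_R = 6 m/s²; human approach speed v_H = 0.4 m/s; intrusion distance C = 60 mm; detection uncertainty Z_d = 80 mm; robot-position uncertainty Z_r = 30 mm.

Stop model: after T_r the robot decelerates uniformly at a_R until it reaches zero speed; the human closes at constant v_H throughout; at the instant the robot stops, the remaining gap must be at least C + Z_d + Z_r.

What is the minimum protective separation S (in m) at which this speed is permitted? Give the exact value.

T_s = v_R/a_R = (7/5)/6 = 0.2333 s
robot covers v_R·T_r = 1.4000·0.1200 = 0.1680 m before braking
braking distance = 1.4000²/(2·6.0000) = 0.1633 m
human closes 0.4000·0.3533 = 0.1413 m
C+Z_d+Z_r = 0.0600+0.0800+0.0300 = 0.1700 m
S_min ≈ 0.1680+0.1633+0.1413+0.1700  ⇒  S_min = 241/375 m

S_min = 241/375 m = 0.6427 m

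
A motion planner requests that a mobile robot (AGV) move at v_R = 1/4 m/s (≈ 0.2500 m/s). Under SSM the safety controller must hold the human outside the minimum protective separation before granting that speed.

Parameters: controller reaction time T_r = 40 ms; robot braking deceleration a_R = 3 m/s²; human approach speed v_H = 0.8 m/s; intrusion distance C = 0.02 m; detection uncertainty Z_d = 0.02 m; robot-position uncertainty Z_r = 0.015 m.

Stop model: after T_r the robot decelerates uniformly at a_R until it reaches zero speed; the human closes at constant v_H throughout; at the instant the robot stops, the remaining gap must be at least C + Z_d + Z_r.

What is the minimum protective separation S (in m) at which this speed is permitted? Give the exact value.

S_min = 2089/12000 m = 0.1741 m

stop time T_s = (1/4)/3 = 0.0833 s
robot covers v_R·T_r = 0.2500·0.0400 = 0.0100 m before braking
braking distance = 0.2500²/(2·3.0000) = 0.0104 m
human closes 0.8000·0.1233 = 0.0987 m
margins: 0.0200+0.0200+0.0150 = 0.0550 m
S_min ≈ 0.0100+0.0104+0.0987+0.0550  ⇒  S_min = 2089/12000 m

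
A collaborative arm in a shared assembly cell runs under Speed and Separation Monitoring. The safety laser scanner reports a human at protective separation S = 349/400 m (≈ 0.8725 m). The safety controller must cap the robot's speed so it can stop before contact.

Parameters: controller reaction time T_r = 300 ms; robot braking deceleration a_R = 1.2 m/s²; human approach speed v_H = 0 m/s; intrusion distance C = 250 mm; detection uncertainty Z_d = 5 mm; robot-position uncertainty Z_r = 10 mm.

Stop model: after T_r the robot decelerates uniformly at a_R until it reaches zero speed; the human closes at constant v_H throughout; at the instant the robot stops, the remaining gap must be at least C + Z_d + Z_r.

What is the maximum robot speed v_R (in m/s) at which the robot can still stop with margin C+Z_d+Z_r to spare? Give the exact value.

v_R_max = 9/10 m/s = 0.9000 m/s

at the boundary: (5/12)·v² + (3/10)·v + (-243/400) = 0
  disc = (3/10)² − 4·(5/12)·(-243/400) = 441/400 ; √disc = 21/20
  v_R = (−(3/10) + 21/20) / (2·(5/12)) = 9/10 m/s
check:
stop time T_s = (9/10)/(6/5) = 0.7500 s
robot in T_r: 0.9000·0.3000 = 0.2700 m
robot covers 0.9000·0.7500 − ½·1.2000·0.7500² = 0.3375 m while stopping
person approaches 0.0000·(0.3000+0.7500) = 0.0000 m
margins: 0.2500+0.0050+0.0100 = 0.2650 m
sum ≈ 0.2700+0.3375+0.0000+0.2650 ≈ 0.8725 m = S ✓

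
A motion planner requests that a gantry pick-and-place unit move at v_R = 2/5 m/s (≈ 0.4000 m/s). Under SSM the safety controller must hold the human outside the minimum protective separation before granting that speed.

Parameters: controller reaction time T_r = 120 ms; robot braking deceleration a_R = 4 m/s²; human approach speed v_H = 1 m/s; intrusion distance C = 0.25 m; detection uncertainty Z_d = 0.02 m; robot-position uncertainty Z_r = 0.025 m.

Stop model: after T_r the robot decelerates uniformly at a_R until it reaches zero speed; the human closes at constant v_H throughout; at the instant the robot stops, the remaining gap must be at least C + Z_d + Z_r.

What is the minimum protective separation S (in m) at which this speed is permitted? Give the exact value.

T_s = v_R/a_R = (2/5)/4 = 0.1000 s
reaction-phase robot travel = 0.4000·0.1200 = 0.0480 m
braking distance = 0.4000²/(2·4.0000) = 0.0200 m
human closes 1.0000·0.2200 = 0.2200 m
margins: 0.2500+0.0200+0.0250 = 0.2950 m
S_min ≈ 0.0480+0.0200+0.2200+0.2950  ⇒  S_min = 583/1000 m

S_min = 583/1000 m = 0.5830 m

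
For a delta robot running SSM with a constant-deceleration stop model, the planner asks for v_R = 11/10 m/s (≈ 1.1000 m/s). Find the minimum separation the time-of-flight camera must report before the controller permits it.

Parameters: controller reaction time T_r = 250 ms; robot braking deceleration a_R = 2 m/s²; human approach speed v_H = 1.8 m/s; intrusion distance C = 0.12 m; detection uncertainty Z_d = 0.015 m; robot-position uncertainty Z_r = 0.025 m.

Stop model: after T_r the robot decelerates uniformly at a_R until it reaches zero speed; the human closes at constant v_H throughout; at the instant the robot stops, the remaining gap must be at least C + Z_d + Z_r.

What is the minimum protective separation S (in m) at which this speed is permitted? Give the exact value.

S_min = 871/400 m = 2.1775 m

stop time T_s = (11/10)/2 = 0.5500 s
robot covers v_R·T_r = 1.1000·0.2500 = 0.2750 m before braking
braking distance = 1.1000²/(2·2.0000) = 0.3025 m
human closes 1.8000·0.8000 = 1.4400 m
C+Z_d+Z_r = 0.1200+0.0150+0.0250 = 0.1600 m
S_min ≈ 0.2750+0.3025+1.4400+0.1600  ⇒  S_min = 871/400 m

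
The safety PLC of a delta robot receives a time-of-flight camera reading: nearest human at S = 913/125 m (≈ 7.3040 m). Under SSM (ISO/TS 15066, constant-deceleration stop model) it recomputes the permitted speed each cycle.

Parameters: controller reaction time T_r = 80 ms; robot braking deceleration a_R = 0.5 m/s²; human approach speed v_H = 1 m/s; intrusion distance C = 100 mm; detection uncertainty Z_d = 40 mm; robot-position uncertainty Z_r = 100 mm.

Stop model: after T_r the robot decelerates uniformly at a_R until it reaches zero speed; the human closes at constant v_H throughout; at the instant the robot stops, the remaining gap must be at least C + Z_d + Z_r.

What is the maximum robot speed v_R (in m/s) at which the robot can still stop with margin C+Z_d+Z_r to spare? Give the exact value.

at the boundary: (1)·v² + (52/25)·v + (-873/125) = 0
  disc = (52/25)² − 4·(1)·(-873/125) = 20164/625 ; √disc = 142/25
  v_R = (−(52/25) + 142/25) / (2·(1)) = 9/5 m/s
check:
stop time T_s = (9/5)/(1/2) = 3.6000 s
robot covers v_R·T_r = 1.8000·0.0800 = 0.1440 m before braking
robot under decel: 1.8000²/(2·0.5000) = 3.2400 m
human over T_r+T_s: 1.0000·(0.0800+3.6000) = 3.6800 m
margins: 0.1000+0.0400+0.1000 = 0.2400 m
sum ≈ 0.1440+3.2400+3.6800+0.2400 ≈ 7.3040 m = S ✓

v_R_max = 9/5 m/s = 1.8000 m/s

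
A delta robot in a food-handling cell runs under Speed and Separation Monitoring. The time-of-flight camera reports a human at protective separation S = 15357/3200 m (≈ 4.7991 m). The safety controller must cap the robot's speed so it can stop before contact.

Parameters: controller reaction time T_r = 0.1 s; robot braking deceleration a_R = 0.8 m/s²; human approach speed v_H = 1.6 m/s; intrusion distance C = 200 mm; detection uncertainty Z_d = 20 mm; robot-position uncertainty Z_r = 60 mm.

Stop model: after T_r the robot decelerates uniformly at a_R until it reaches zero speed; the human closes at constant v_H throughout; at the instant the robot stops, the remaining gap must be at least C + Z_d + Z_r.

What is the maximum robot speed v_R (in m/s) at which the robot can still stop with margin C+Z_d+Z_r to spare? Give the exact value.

v_R_max = 29/20 m/s = 1.4500 m/s

quadratic (5/8)·v² + (21/10)·v + (-13949/3200) = 0
  disc = (21/10)² − 4·(5/8)·(-13949/3200) = 97969/6400 ; √disc = 313/80
  v_R = (−(21/10) + 313/80) / (2·(5/8)) = 29/20 m/s
check:
stop time T_s = (29/20)/(4/5) = 1.8125 s
reaction-phase robot travel = 1.4500·0.1000 = 0.1450 m
robot covers 1.4500·1.8125 − ½·0.8000·1.8125² = 1.3141 m while stopping
human closes 1.6000·1.9125 = 3.0600 m
C+Z_d+Z_r = 0.2000+0.0200+0.0600 = 0.2800 m
sum ≈ 0.1450+1.3141+3.0600+0.2800 ≈ 4.7991 m = S ✓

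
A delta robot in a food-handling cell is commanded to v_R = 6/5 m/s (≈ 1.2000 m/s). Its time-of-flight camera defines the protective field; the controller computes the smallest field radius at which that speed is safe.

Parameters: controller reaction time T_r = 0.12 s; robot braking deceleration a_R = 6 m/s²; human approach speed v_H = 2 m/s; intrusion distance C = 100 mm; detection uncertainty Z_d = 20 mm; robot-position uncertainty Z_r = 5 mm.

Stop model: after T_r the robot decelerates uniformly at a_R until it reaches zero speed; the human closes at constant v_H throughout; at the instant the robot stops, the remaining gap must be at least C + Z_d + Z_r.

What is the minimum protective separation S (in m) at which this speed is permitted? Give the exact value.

braking lasts T_s = (6/5)/6 = 0.2000 s
robot covers v_R·T_r = 1.2000·0.1200 = 0.1440 m before braking
braking distance = 1.2000²/(2·6.0000) = 0.1200 m
human closes 2.0000·0.3200 = 0.6400 m
margins: 0.1000+0.0200+0.0050 = 0.1250 m
S_min ≈ 0.1440+0.1200+0.6400+0.1250  ⇒  S_min = 1029/1000 m

S_min = 1029/1000 m = 1.0290 m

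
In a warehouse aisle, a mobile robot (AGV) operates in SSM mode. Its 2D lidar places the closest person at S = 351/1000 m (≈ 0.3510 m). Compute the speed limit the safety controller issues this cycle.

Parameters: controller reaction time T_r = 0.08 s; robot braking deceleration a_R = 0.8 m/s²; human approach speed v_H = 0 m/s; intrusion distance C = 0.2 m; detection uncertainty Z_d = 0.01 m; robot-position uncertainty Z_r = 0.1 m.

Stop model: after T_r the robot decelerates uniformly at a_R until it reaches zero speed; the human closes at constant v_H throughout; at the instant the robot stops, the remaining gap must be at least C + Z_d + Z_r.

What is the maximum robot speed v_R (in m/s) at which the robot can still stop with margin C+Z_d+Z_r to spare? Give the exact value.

v_R_max = 1/5 m/s = 0.2000 m/s

at the boundary: (5/8)·v² + (2/25)·v + (-41/1000) = 0
  disc = (2/25)² − 4·(5/8)·(-41/1000) = 1089/10000 ; √disc = 33/100
  v_R = (−(2/25) + 33/100) / (2·(5/8)) = 1/5 m/s
check:
braking lasts T_s = (1/5)/(4/5) = 0.2500 s
reaction-phase robot travel = 0.2000·0.0800 = 0.0160 m
braking distance = 0.2000²/(2·0.8000) = 0.0250 m
person approaches 0.0000·(0.0800+0.2500) = 0.0000 m
margins: 0.2000+0.0100+0.1000 = 0.3100 m
sum ≈ 0.0160+0.0250+0.0000+0.3100 ≈ 0.3510 m = S ✓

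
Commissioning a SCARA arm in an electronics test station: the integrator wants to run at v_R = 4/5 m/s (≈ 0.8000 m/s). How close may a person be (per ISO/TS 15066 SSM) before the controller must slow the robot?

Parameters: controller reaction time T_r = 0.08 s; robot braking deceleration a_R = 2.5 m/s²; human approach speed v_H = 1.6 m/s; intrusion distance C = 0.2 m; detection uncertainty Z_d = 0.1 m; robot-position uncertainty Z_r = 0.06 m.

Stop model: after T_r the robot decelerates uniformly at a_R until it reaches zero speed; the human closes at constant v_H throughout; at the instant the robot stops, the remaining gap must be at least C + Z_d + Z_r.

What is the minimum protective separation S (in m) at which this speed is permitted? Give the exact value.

braking lasts T_s = (4/5)/(5/2) = 0.3200 s
robot in T_r: 0.8000·0.0800 = 0.0640 m
braking distance = 0.8000²/(2·2.5000) = 0.1280 m
human over T_r+T_s: 1.6000·(0.0800+0.3200) = 0.6400 m
margins: 0.2000+0.1000+0.0600 = 0.3600 m
S_min ≈ 0.0640+0.1280+0.6400+0.3600  ⇒  S_min = 149/125 m

S_min = 149/125 m = 1.1920 m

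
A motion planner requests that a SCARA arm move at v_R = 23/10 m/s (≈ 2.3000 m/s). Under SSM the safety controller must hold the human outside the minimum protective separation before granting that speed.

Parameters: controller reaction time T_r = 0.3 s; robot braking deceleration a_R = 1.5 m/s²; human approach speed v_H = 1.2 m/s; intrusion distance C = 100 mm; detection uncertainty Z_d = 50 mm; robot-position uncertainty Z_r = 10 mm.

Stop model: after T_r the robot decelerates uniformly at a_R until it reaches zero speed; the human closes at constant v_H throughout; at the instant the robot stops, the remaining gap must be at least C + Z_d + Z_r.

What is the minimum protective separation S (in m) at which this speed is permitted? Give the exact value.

stop time T_s = (23/10)/(3/2) = 1.5333 s
robot in T_r: 2.3000·0.3000 = 0.6900 m
braking distance = 2.3000²/(2·1.5000) = 1.7633 m
person approaches 1.2000·(0.3000+1.5333) = 2.2000 m
margins: 0.1000+0.0500+0.0100 = 0.1600 m
S_min ≈ 0.6900+1.7633+2.2000+0.1600  ⇒  S_min = 361/75 m

S_min = 361/75 m = 4.8133 m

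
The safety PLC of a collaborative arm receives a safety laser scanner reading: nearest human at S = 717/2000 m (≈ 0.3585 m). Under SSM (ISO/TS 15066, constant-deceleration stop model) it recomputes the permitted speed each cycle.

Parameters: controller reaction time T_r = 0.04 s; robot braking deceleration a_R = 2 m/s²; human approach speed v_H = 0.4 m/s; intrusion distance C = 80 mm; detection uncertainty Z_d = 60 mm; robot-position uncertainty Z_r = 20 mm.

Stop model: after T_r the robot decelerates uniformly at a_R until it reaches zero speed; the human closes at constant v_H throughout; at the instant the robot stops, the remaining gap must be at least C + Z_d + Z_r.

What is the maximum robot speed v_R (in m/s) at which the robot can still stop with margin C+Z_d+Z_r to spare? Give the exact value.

v_R_max = 1/2 m/s = 0.5000 m/s

collect terms ⇒ (1/4)·v_R² + (6/25)·v_R + (-73/400) = 0
  disc = (6/25)² − 4·(1/4)·(-73/400) = 2401/10000 ; √disc = 49/100
  v_R = (−(6/25) + 49/100) / (2·(1/4)) = 1/2 m/s
check:
T_s = v_R/a_R = (1/2)/2 = 0.2500 s
robot covers v_R·T_r = 0.5000·0.0400 = 0.0200 m before braking
braking distance = 0.5000²/(2·2.0000) = 0.0625 m
person approaches 0.4000·(0.0400+0.2500) = 0.1160 m
C+Z_d+Z_r = 0.0800+0.0600+0.0200 = 0.1600 m
sum ≈ 0.0200+0.0625+0.1160+0.1600 ≈ 0.3585 m = S ✓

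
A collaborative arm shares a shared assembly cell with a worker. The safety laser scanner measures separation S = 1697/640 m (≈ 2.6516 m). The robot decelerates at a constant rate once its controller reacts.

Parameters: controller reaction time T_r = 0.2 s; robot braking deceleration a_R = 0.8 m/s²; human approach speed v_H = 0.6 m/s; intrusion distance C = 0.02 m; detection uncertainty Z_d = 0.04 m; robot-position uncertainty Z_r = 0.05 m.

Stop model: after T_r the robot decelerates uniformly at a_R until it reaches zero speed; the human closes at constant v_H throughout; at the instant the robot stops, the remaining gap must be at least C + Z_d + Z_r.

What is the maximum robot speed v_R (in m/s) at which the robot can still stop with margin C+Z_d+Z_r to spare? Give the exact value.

quadratic (5/8)·v² + (19/20)·v + (-7749/3200) = 0
  disc = (19/20)² − 4·(5/8)·(-7749/3200) = 44521/6400 ; √disc = 211/80
  v_R = (−(19/20) + 211/80) / (2·(5/8)) = 27/20 m/s
check:
stop time T_s = (27/20)/(4/5) = 1.6875 s
robot in T_r: 1.3500·0.2000 = 0.2700 m
robot under decel: 1.3500²/(2·0.8000) = 1.1391 m
person approaches 0.6000·(0.2000+1.6875) = 1.1325 m
residual clearance needed = 0.0200+0.0400+0.0500 = 0.1100 m
sum ≈ 0.2700+1.1391+1.1325+0.1100 ≈ 2.6516 m = S ✓

v_R_max = 27/20 m/s = 1.3500 m/s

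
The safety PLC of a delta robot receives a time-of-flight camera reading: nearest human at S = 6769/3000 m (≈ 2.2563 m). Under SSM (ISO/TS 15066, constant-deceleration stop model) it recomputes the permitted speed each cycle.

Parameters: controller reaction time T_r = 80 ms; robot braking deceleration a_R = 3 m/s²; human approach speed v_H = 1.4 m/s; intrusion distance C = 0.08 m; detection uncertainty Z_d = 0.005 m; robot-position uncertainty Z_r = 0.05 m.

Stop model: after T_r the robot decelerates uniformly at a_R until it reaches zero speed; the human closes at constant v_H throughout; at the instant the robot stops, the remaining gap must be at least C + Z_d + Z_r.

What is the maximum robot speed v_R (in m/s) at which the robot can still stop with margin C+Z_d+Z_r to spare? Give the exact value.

collect terms ⇒ (1/6)·v_R² + (41/75)·v_R + (-1507/750) = 0
  disc = (41/75)² − 4·(1/6)·(-1507/750) = 1024/625 ; √disc = 32/25
  v_R = (−(41/75) + 32/25) / (2·(1/6)) = 11/5 m/s
check:
braking lasts T_s = (11/5)/3 = 0.7333 s
robot covers v_R·T_r = 2.2000·0.0800 = 0.1760 m before braking
braking distance = 2.2000²/(2·3.0000) = 0.8067 m
human over T_r+T_s: 1.4000·(0.0800+0.7333) = 1.1387 m
margins: 0.0800+0.0050+0.0500 = 0.1350 m
sum ≈ 0.1760+0.8067+1.1387+0.1350 ≈ 2.2563 m = S ✓

v_R_max = 11/5 m/s = 2.2000 m/s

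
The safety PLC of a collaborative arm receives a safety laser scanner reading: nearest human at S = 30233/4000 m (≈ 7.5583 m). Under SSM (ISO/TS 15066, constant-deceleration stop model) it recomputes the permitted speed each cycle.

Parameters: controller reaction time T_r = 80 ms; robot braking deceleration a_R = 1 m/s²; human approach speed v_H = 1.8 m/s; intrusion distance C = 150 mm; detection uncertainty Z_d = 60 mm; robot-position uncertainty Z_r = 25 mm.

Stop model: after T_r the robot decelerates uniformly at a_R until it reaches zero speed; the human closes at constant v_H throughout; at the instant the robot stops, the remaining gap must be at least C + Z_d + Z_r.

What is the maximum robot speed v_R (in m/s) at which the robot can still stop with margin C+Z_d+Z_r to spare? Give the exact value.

v_R_max = 47/20 m/s = 2.3500 m/s

collect terms ⇒ (1/2)·v_R² + (47/25)·v_R + (-28717/4000) = 0
  disc = (47/25)² − 4·(1/2)·(-28717/4000) = 178929/10000 ; √disc = 423/100
  v_R = (−(47/25) + 423/100) / (2·(1/2)) = 47/20 m/s
check:
braking lasts T_s = (47/20)/1 = 2.3500 s
reaction-phase robot travel = 2.3500·0.0800 = 0.1880 m
braking distance = 2.3500²/(2·1.0000) = 2.7612 m
human over T_r+T_s: 1.8000·(0.0800+2.3500) = 4.3740 m
C+Z_d+Z_r = 0.1500+0.0600+0.0250 = 0.2350 m
sum ≈ 0.1880+2.7612+4.3740+0.2350 ≈ 7.5583 m = S ✓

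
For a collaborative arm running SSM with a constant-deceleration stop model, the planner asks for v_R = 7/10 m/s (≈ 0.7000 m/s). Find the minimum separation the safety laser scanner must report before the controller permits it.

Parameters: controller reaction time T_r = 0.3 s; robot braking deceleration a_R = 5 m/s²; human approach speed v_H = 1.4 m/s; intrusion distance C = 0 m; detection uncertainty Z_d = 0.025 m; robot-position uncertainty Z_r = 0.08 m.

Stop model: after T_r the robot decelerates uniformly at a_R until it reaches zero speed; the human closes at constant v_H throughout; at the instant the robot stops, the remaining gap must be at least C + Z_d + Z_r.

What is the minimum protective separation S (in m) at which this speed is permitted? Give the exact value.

S_min = 49/50 m = 0.9800 m

braking lasts T_s = (7/10)/5 = 0.1400 s
robot in T_r: 0.7000·0.3000 = 0.2100 m
robot under decel: 0.7000²/(2·5.0000) = 0.0490 m
person approaches 1.4000·(0.3000+0.1400) = 0.6160 m
C+Z_d+Z_r = 0.0000+0.0250+0.0800 = 0.1050 m
S_min ≈ 0.2100+0.0490+0.6160+0.1050  ⇒  S_min = 49/50 m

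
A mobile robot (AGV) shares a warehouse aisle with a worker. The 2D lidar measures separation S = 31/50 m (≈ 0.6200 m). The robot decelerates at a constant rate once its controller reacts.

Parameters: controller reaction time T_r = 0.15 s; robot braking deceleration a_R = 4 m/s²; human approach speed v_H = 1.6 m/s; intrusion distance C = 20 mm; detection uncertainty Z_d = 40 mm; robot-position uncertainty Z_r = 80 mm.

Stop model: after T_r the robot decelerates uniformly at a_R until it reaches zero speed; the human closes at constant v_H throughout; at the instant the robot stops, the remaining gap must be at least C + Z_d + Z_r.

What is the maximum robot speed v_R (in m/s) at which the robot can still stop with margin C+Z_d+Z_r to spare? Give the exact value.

at the boundary: (1/8)·v² + (11/20)·v + (-6/25) = 0
  disc = (11/20)² − 4·(1/8)·(-6/25) = 169/400 ; √disc = 13/20
  v_R = (−(11/20) + 13/20) / (2·(1/8)) = 2/5 m/s
check:
braking lasts T_s = (2/5)/4 = 0.1000 s
robot in T_r: 0.4000·0.1500 = 0.0600 m
robot covers 0.4000·0.1000 − ½·4.0000·0.1000² = 0.0200 m while stopping
human over T_r+T_s: 1.6000·(0.1500+0.1000) = 0.4000 m
residual clearance needed = 0.0200+0.0400+0.0800 = 0.1400 m
sum ≈ 0.0600+0.0200+0.4000+0.1400 ≈ 0.6200 m = S ✓

v_R_max = 2/5 m/s = 0.4000 m/s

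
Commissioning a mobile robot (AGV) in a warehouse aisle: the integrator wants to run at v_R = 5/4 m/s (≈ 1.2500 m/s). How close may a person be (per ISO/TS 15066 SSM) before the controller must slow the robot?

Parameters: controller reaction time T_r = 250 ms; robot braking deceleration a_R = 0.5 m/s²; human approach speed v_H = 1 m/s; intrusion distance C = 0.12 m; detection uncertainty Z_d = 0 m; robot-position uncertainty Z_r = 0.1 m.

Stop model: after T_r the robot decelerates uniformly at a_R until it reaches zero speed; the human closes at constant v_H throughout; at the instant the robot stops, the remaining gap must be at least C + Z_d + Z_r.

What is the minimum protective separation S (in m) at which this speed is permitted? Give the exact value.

braking lasts T_s = (5/4)/(1/2) = 2.5000 s
robot covers v_R·T_r = 1.2500·0.2500 = 0.3125 m before braking
braking distance = 1.2500²/(2·0.5000) = 1.5625 m
human closes 1.0000·2.7500 = 2.7500 m
margins: 0.1200+0.0000+0.1000 = 0.2200 m
S_min ≈ 0.3125+1.5625+2.7500+0.2200  ⇒  S_min = 969/200 m

S_min = 969/200 m = 4.8450 m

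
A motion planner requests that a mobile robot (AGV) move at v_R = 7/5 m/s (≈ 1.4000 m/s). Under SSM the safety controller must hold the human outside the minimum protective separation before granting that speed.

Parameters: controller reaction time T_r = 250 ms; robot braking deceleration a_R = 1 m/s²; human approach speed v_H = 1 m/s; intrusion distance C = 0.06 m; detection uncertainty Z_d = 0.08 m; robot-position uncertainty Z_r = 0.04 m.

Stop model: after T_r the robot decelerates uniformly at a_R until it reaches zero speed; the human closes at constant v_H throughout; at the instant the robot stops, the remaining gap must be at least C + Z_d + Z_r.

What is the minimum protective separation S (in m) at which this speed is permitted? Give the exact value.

stop time T_s = (7/5)/1 = 1.4000 s
robot in T_r: 1.4000·0.2500 = 0.3500 m
braking distance = 1.4000²/(2·1.0000) = 0.9800 m
person approaches 1.0000·(0.2500+1.4000) = 1.6500 m
residual clearance needed = 0.0600+0.0800+0.0400 = 0.1800 m
S_min ≈ 0.3500+0.9800+1.6500+0.1800  ⇒  S_min = 79/25 m

S_min = 79/25 m = 3.1600 m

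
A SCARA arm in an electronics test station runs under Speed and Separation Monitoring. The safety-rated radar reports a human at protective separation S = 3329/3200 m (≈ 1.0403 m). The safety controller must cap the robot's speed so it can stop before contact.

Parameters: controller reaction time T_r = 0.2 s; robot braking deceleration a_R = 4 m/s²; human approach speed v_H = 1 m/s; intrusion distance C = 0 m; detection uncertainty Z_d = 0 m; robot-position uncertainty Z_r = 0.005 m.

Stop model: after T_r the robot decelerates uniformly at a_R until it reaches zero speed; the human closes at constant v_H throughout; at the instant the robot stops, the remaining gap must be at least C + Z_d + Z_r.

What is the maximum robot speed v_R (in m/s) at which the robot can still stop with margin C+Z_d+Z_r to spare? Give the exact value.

v_R_max = 27/20 m/s = 1.3500 m/s

quadratic (1/8)·v² + (9/20)·v + (-2673/3200) = 0
  disc = (9/20)² − 4·(1/8)·(-2673/3200) = 3969/6400 ; √disc = 63/80
  v_R = (−(9/20) + 63/80) / (2·(1/8)) = 27/20 m/s
check:
stop time T_s = (27/20)/4 = 0.3375 s
robot in T_r: 1.3500·0.2000 = 0.2700 m
robot under decel: 1.3500²/(2·4.0000) = 0.2278 m
person approaches 1.0000·(0.2000+0.3375) = 0.5375 m
C+Z_d+Z_r = 0.0000+0.0000+0.0050 = 0.0050 m
sum ≈ 0.2700+0.2278+0.5375+0.0050 ≈ 1.0403 m = S ✓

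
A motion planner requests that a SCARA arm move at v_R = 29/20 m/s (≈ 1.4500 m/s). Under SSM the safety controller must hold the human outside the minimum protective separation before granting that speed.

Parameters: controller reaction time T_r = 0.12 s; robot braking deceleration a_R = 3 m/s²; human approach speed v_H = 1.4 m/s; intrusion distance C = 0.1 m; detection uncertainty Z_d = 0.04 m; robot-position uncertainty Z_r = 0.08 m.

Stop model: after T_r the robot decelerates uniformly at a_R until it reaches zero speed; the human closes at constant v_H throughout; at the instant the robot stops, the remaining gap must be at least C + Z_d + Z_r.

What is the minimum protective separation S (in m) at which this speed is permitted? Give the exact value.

stop time T_s = (29/20)/3 = 0.4833 s
reaction-phase robot travel = 1.4500·0.1200 = 0.1740 m
braking distance = 1.4500²/(2·3.0000) = 0.3504 m
human over T_r+T_s: 1.4000·(0.1200+0.4833) = 0.8447 m
residual clearance needed = 0.1000+0.0400+0.0800 = 0.2200 m
S_min ≈ 0.1740+0.3504+0.8447+0.2200  ⇒  S_min = 19069/12000 m

S_min = 19069/12000 m = 1.5891 m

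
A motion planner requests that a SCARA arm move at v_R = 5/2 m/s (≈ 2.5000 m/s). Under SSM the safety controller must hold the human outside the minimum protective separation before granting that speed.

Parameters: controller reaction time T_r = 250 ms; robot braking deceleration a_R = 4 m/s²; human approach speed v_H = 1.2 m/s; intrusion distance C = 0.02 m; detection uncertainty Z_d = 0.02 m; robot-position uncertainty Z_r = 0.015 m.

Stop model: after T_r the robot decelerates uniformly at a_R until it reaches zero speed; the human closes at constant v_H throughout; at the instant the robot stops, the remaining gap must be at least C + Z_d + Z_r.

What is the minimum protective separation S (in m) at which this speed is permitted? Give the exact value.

braking lasts T_s = (5/2)/4 = 0.6250 s
robot in T_r: 2.5000·0.2500 = 0.6250 m
robot covers 2.5000·0.6250 − ½·4.0000·0.6250² = 0.7812 m while stopping
human closes 1.2000·0.8750 = 1.0500 m
residual clearance needed = 0.0200+0.0200+0.0150 = 0.0550 m
S_min ≈ 0.6250+0.7812+1.0500+0.0550  ⇒  S_min = 2009/800 m

S_min = 2009/800 m = 2.5112 m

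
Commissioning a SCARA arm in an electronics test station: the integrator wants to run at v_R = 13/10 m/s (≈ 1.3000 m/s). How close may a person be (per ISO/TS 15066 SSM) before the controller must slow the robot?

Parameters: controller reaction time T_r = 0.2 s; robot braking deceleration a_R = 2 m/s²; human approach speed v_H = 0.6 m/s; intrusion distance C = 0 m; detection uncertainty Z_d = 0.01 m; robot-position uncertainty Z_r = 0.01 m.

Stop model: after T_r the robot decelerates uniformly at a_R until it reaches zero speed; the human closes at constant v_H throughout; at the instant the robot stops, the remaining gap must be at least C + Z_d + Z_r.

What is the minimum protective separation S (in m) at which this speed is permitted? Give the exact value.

braking lasts T_s = (13/10)/2 = 0.6500 s
reaction-phase robot travel = 1.3000·0.2000 = 0.2600 m
braking distance = 1.3000²/(2·2.0000) = 0.4225 m
human over T_r+T_s: 0.6000·(0.2000+0.6500) = 0.5100 m
residual clearance needed = 0.0000+0.0100+0.0100 = 0.0200 m
S_min ≈ 0.2600+0.4225+0.5100+0.0200  ⇒  S_min = 97/80 m

S_min = 97/80 m = 1.2125 m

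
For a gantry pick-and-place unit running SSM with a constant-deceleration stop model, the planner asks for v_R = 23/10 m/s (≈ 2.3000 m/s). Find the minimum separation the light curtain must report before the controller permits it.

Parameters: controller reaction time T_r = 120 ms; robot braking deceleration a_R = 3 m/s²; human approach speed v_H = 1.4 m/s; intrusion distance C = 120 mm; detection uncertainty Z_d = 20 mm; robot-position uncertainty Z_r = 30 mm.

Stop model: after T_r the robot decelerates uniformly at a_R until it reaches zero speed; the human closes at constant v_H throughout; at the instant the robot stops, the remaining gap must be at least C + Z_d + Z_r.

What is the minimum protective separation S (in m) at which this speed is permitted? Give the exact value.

T_s = v_R/a_R = (23/10)/3 = 0.7667 s
robot covers v_R·T_r = 2.3000·0.1200 = 0.2760 m before braking
braking distance = 2.3000²/(2·3.0000) = 0.8817 m
person approaches 1.4000·(0.1200+0.7667) = 1.2413 m
margins: 0.1200+0.0200+0.0300 = 0.1700 m
S_min ≈ 0.2760+0.8817+1.2413+0.1700  ⇒  S_min = 2569/1000 m

S_min = 2569/1000 m = 2.5690 m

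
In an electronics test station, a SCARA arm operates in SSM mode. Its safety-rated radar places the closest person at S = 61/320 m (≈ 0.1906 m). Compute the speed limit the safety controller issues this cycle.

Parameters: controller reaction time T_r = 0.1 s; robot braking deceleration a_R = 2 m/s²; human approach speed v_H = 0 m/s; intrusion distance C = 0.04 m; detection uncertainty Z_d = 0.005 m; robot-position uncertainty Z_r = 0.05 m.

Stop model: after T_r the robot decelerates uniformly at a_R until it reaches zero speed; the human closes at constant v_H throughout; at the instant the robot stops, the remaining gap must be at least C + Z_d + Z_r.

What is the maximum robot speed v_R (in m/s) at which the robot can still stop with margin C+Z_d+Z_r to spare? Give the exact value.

at the boundary: (1/4)·v² + (1/10)·v + (-153/1600) = 0
  disc = (1/10)² − 4·(1/4)·(-153/1600) = 169/1600 ; √disc = 13/40
  v_R = (−(1/10) + 13/40) / (2·(1/4)) = 9/20 m/s
check:
stop time T_s = (9/20)/2 = 0.2250 s
reaction-phase robot travel = 0.4500·0.1000 = 0.0450 m
robot covers 0.4500·0.2250 − ½·2.0000·0.2250² = 0.0506 m while stopping
person approaches 0.0000·(0.1000+0.2250) = 0.0000 m
C+Z_d+Z_r = 0.0400+0.0050+0.0500 = 0.0950 m
sum ≈ 0.0450+0.0506+0.0000+0.0950 ≈ 0.1906 m = S ✓

v_R_max = 9/20 m/s = 0.4500 m/s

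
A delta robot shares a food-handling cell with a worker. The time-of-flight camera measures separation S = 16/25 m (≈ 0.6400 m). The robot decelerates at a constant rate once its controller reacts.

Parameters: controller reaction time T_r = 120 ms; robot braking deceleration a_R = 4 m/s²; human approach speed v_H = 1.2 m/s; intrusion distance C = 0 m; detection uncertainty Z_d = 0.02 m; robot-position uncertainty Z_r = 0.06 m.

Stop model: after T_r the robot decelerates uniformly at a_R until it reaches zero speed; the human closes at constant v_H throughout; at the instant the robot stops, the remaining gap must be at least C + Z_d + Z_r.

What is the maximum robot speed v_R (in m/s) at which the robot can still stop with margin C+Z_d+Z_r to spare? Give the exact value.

quadratic (1/8)·v² + (21/50)·v + (-52/125) = 0
  disc = (21/50)² − 4·(1/8)·(-52/125) = 961/2500 ; √disc = 31/50
  v_R = (−(21/50) + 31/50) / (2·(1/8)) = 4/5 m/s
check:
stop time T_s = (4/5)/4 = 0.2000 s
reaction-phase robot travel = 0.8000·0.1200 = 0.0960 m
robot covers 0.8000·0.2000 − ½·4.0000·0.2000² = 0.0800 m while stopping
human closes 1.2000·0.3200 = 0.3840 m
residual clearance needed = 0.0000+0.0200+0.0600 = 0.0800 m
sum ≈ 0.0960+0.0800+0.3840+0.0800 ≈ 0.6400 m = S ✓

v_R_max = 4/5 m/s = 0.8000 m/s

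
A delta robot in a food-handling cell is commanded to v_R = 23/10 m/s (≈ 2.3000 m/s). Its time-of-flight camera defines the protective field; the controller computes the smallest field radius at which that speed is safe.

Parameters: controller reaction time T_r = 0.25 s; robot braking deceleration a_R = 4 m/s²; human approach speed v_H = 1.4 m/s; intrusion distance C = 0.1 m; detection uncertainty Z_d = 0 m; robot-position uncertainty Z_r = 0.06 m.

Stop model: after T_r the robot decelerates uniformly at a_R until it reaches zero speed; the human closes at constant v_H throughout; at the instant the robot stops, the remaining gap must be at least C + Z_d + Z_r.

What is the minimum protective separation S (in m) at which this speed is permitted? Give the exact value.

S_min = 2041/800 m = 2.5513 m

T_s = v_R/a_R = (23/10)/4 = 0.5750 s
reaction-phase robot travel = 2.3000·0.2500 = 0.5750 m
robot under decel: 2.3000²/(2·4.0000) = 0.6613 m
person approaches 1.4000·(0.2500+0.5750) = 1.1550 m
margins: 0.1000+0.0000+0.0600 = 0.1600 m
S_min ≈ 0.5750+0.6613+1.1550+0.1600  ⇒  S_min = 2041/800 m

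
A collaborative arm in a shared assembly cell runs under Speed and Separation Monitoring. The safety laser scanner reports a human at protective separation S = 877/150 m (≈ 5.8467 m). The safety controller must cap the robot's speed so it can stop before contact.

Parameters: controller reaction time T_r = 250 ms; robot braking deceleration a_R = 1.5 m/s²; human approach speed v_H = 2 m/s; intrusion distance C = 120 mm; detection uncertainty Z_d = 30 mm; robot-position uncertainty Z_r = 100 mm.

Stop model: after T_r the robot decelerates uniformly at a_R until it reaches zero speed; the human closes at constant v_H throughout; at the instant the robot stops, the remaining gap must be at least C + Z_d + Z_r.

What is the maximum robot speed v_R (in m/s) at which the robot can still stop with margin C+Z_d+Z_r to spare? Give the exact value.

v_R_max = 11/5 m/s = 2.2000 m/s

quadratic (1/3)·v² + (19/12)·v + (-1529/300) = 0
  disc = (19/12)² − 4·(1/3)·(-1529/300) = 3721/400 ; √disc = 61/20
  v_R = (−(19/12) + 61/20) / (2·(1/3)) = 11/5 m/s
check:
braking lasts T_s = (11/5)/(3/2) = 1.4667 s
robot in T_r: 2.2000·0.2500 = 0.5500 m
robot covers 2.2000·1.4667 − ½·1.5000·1.4667² = 1.6133 m while stopping
human over T_r+T_s: 2.0000·(0.2500+1.4667) = 3.4333 m
margins: 0.1200+0.0300+0.1000 = 0.2500 m
sum ≈ 0.5500+1.6133+3.4333+0.2500 ≈ 5.8467 m = S ✓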